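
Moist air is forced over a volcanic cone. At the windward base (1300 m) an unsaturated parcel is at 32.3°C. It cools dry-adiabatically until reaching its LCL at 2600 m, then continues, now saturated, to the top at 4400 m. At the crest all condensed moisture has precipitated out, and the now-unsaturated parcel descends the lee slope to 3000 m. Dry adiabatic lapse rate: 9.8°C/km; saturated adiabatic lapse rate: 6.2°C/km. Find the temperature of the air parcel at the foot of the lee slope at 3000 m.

22.12°C

1300 → 2600 m (dry, 9.8°C/km): ΔT = -9.8 × 1.3 = -12.74°C → T = 19.56°C
2600 → 4400 m (saturated, 6.2°C/km): ΔT = -6.2 × 1.8 = -11.16°C → T = 8.4°C
4400 → 3000 m (dry descent, 9.8°C/km): ΔT = +9.8 × 1.4 = +13.72°C → T = 22.12°C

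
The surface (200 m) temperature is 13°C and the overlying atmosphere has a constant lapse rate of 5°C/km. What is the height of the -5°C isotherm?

3800 m

Height above start = (13 − (-5)) / 5 = 3.6 km
Altitude = 200 m + 3600 m = 3800 m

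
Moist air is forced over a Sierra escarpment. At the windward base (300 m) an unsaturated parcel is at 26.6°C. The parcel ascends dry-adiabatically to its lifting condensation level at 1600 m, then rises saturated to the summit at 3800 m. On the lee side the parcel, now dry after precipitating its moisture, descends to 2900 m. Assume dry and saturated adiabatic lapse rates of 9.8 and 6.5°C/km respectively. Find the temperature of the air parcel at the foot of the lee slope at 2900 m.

8.38°C

Dry to 1600 m: -9.8 × 1.3 km = -12.74°C, so T = 13.86°C.
Saturated to 3800 m: -6.5 × 2.2 km = -14.3°C, so T = -0.44°C.
Dry descent to 2900 m: +9.8 × 0.9 km = +8.82°C, so T = 8.38°C.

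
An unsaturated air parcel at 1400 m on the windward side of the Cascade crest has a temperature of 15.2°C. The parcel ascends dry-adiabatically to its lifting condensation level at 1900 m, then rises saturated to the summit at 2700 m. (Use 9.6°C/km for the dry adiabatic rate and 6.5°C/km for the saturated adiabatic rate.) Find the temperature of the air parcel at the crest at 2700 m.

From 1400 m to 1900 m (dry): cools by 9.6 × 0.5 = 4.8°C, giving 10.4°C.
From 1900 m to 2700 m (saturated): cools by 6.5 × 0.8 = 5.2°C, giving 5.2°C.

5.2°C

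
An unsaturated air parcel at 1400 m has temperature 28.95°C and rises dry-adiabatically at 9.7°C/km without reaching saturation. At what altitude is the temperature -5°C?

4900 m

Height above start = (28.95 − (-5)) / 9.7 = 3.5 km
Altitude = 1400 m + 3500 m = 4900 m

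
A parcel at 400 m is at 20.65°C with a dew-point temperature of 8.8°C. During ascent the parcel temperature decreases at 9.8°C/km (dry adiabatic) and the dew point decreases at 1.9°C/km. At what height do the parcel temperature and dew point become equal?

T and T_d converge at 9.8 − 1.9 = 7.9°C per km
Height above start = (20.65 − 8.8) / 7.9 = 1.5 km
LCL altitude = 400 m + 1500 m = 1900 m

1900 m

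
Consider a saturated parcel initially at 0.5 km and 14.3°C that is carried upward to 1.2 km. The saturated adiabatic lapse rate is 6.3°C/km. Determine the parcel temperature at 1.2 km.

9.89°C

500 → 1200 m (saturated adiabatic, 6.3°C/km): ΔT = -6.3 × 0.7 = -4.41°C → T = 9.89°C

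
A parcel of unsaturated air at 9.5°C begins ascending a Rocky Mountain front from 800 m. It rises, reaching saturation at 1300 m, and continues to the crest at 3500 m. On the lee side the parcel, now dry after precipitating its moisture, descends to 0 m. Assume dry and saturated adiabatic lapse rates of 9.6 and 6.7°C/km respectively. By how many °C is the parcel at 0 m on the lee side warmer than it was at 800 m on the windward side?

Dry to 1300 m: -9.6 × 0.5 km = -4.8°C, so T = 4.7°C.
Saturated to 3500 m: -6.7 × 2.2 km = -14.74°C, so T = -10.04°C.
Dry descent to 0 m: +9.6 × 3.5 km = +33.6°C, so T = 23.56°C.
Net change vs windward start: 23.56 − 9.5 = +14.06°C

+14.06°C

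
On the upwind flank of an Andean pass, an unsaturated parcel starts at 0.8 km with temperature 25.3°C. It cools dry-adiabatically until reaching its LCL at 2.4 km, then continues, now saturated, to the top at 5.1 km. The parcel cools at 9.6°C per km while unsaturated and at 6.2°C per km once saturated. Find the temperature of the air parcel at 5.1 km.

-6.8°C

Dry to 2400 m: -9.6 × 1.6 km = -15.36°C, so T = 9.94°C.
Saturated to 5100 m: -6.2 × 2.7 km = -16.74°C, so T = -6.8°C.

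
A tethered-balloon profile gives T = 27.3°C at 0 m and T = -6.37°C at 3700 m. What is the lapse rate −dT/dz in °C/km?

9.1°C/km

Γ = −ΔT/Δz = (27.3 − (-6.37)) / (3700 − 0) m
  = 33.67°C / 3.7 km = 9.1°C/km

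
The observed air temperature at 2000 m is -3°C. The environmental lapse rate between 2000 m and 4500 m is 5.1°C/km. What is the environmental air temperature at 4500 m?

-15.75°C

2000 → 4500 m (environmental, 5.1°C/km): ΔT = -5.1 × 2.5 = -12.75°C → T = -15.75°C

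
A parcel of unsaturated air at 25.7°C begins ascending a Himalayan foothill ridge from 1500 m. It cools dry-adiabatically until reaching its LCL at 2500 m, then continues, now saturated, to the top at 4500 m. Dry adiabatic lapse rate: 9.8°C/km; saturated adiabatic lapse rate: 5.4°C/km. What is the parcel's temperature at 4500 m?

5.1°C

From 1500 m to 2500 m (dry): cools by 9.8 × 1 = 9.8°C, giving 15.9°C.
From 2500 m to 4500 m (saturated): cools by 5.4 × 2 = 10.8°C, giving 5.1°C.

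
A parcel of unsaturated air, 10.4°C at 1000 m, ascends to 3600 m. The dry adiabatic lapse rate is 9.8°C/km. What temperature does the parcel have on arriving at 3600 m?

-15.08°C

1000–3600 m, dry adiabatic: Δz = 2.6 km ⇒ ΔT = -25.48°C; T = -15.08°C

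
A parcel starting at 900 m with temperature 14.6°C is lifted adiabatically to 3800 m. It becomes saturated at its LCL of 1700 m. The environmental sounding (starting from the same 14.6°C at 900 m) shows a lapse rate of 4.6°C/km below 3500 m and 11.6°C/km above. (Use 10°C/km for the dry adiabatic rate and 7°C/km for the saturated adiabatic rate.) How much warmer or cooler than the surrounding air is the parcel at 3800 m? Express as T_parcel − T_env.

-7.26°C (parcel cooler than environment)

Parcel:
  900 → 1700 m (dry, 10°C/km): ΔT = -10 × 0.8 = -8°C → T = 6.6°C
  1700 → 3800 m (saturated, 7°C/km): ΔT = -7 × 2.1 = -14.7°C → T = -8.1°C
Environment:
  900 → 3500 m (environment, lower layer, 4.6°C/km): ΔT = -4.6 × 2.6 = -11.96°C → T = 2.64°C
  3500 → 3800 m (environment, upper layer, 11.6°C/km): ΔT = -11.6 × 0.3 = -3.48°C → T = -0.84°C
T_parcel − T_env = -8.1 − (-0.84) = -7.26°C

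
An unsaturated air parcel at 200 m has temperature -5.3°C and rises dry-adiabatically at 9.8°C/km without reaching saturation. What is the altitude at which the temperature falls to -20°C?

Height above start = (-5.3 − (-20)) / 9.8 = 1.5 km
Altitude = 200 m + 1500 m = 1700 m

1700 m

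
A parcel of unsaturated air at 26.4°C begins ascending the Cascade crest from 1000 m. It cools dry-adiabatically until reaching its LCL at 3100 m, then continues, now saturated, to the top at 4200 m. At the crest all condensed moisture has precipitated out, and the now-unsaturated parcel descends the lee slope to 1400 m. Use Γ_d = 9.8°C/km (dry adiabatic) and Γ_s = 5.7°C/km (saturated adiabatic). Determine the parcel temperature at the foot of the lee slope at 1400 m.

26.99°C

From 1000 m to 3100 m (dry): cools by 9.8 × 2.1 = 20.58°C, giving 5.82°C.
From 3100 m to 4200 m (saturated): cools by 5.7 × 1.1 = 6.27°C, giving -0.45°C.
From 4200 m to 1400 m (dry descent): warms by 9.8 × 2.8 = 27.44°C, giving 26.99°C.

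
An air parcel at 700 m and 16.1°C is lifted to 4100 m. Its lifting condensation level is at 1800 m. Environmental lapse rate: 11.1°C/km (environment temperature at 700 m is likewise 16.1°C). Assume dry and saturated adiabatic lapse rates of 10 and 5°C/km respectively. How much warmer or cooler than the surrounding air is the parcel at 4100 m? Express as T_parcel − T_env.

Parcel:
  700 → 1800 m (dry, 10°C/km): ΔT = -10 × 1.1 = -11°C → T = 5.1°C
  1800 → 4100 m (saturated, 5°C/km): ΔT = -5 × 2.3 = -11.5°C → T = -6.4°C
Environment:
  700 → 4100 m (environment, 11.1°C/km): ΔT = -11.1 × 3.4 = -37.74°C → T = -21.64°C
T_parcel − T_env = -6.4 − (-21.64) = +15.24°C

+15.24°C (parcel warmer than environment)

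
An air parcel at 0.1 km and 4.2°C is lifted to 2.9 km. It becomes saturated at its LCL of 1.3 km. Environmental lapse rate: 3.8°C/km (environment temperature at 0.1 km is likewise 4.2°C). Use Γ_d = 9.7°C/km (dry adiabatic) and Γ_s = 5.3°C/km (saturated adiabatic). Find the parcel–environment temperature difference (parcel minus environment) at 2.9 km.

Parcel:
  100 → 1300 m (dry, 9.7°C/km): ΔT = -9.7 × 1.2 = -11.64°C → T = -7.44°C
  1300 → 2900 m (saturated, 5.3°C/km): ΔT = -5.3 × 1.6 = -8.48°C → T = -15.92°C
Environment:
  100 → 2900 m (environment, 3.8°C/km): ΔT = -3.8 × 2.8 = -10.64°C → T = -6.44°C
T_parcel − T_env = -15.92 − (-6.44) = -9.48°C

-9.48°C (parcel cooler than environment)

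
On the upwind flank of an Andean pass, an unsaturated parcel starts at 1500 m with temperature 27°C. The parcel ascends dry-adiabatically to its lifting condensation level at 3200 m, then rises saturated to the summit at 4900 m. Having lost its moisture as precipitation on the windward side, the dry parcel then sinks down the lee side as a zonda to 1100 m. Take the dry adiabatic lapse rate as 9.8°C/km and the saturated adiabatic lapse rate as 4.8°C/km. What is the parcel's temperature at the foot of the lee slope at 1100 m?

Dry to 3200 m: -9.8 × 1.7 km = -16.66°C, so T = 10.34°C.
Saturated to 4900 m: -4.8 × 1.7 km = -8.16°C, so T = 2.18°C.
Dry descent to 1100 m: +9.8 × 3.8 km = +37.24°C, so T = 39.42°C.

39.42°C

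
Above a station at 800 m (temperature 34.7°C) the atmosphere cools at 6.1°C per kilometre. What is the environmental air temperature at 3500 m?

From 800 m to 3500 m (environmental): cools by 6.1 × 2.7 = 16.47°C, giving 18.23°C.

18.23°C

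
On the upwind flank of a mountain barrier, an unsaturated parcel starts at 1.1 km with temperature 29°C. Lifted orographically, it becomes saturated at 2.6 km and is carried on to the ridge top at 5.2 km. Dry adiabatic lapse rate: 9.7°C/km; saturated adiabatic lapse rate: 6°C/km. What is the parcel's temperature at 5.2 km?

-1.15°C

1100–2600 m, dry: Δz = 1.5 km ⇒ ΔT = -14.55°C; T = 14.45°C
2600–5200 m, saturated: Δz = 2.6 km ⇒ ΔT = -15.6°C; T = -1.15°C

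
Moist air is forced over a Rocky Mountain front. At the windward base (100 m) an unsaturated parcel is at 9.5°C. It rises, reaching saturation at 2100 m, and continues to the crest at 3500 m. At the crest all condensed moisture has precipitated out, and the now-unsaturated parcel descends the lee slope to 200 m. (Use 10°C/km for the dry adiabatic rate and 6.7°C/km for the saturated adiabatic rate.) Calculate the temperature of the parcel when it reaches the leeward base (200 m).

13.12°C

100 → 2100 m (dry, 10°C/km): ΔT = -10 × 2 = -20°C → T = -10.5°C
2100 → 3500 m (saturated, 6.7°C/km): ΔT = -6.7 × 1.4 = -9.38°C → T = -19.88°C
3500 → 200 m (dry descent, 10°C/km): ΔT = +10 × 3.3 = +33°C → T = 13.12°C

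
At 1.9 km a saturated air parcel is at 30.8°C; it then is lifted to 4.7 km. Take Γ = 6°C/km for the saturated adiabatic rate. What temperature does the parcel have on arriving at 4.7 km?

14°C

1900 → 4700 m (saturated adiabatic, 6°C/km): ΔT = -6 × 2.8 = -16.8°C → T = 14°C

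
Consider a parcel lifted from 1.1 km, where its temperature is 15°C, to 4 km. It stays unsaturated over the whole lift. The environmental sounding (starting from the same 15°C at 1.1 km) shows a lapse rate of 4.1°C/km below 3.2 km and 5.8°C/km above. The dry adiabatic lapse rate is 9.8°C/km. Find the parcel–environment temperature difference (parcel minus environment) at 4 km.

Parcel:
  From 1100 m to 4000 m (dry): cools by 9.8 × 2.9 = 28.42°C, giving -13.42°C.
Environment:
  From 1100 m to 3200 m (environment, lower layer): cools by 4.1 × 2.1 = 8.61°C, giving 6.39°C.
  From 3200 m to 4000 m (environment, upper layer): cools by 5.8 × 0.8 = 4.64°C, giving 1.75°C.
T_parcel − T_env = -13.42 − 1.75 = -15.17°C

-15.17°C (parcel cooler than environment)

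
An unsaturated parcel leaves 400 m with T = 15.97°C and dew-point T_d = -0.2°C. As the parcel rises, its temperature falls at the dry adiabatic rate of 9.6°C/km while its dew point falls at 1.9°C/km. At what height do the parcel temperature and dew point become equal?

T and T_d converge at 9.6 − 1.9 = 7.7°C per km
Height above start = (15.97 − (-0.2)) / 7.7 = 2.1 km
LCL altitude = 400 m + 2100 m = 2500 m

2500 m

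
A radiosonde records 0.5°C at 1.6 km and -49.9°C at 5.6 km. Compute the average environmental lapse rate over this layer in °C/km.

Γ = −ΔT/Δz = (0.5 − (-49.9)) / (5600 − 1600) m
  = 50.4°C / 4 km = 12.6°C/km

12.6°C/km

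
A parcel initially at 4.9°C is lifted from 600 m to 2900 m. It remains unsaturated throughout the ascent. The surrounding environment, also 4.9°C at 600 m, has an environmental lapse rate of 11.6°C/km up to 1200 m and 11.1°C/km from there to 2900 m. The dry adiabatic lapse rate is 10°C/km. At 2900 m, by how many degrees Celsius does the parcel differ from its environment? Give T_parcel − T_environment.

Parcel:
  600 → 2900 m (dry, 10°C/km): ΔT = -10 × 2.3 = -23°C → T = -18.1°C
Environment:
  600 → 1200 m (environment, lower layer, 11.6°C/km): ΔT = -11.6 × 0.6 = -6.96°C → T = -2.06°C
  1200 → 2900 m (environment, upper layer, 11.1°C/km): ΔT = -11.1 × 1.7 = -18.87°C → T = -20.93°C
T_parcel − T_env = -18.1 − (-20.93) = +2.83°C

+2.83°C (parcel warmer than environment)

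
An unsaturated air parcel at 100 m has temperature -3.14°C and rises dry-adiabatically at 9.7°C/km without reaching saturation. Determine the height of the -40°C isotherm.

Height above start = (-3.14 − (-40)) / 9.7 = 3.8 km
Altitude = 100 m + 3800 m = 3900 m

3900 m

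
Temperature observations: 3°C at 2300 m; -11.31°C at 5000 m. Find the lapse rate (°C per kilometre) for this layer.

Γ = −ΔT/Δz = (3 − (-11.31)) / (5000 − 2300) m
  = 14.31°C / 2.7 km = 5.3°C/km

5.3°C/km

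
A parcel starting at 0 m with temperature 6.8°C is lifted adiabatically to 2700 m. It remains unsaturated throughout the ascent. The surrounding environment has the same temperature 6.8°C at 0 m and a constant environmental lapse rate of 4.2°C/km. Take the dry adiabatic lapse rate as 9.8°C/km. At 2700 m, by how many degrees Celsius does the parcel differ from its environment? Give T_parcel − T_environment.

-15.12°C (parcel cooler than environment)

Parcel:
  Dry to 2700 m: -9.8 × 2.7 km = -26.46°C, so T = -19.66°C.
Environment:
  Environment to 2700 m: -4.2 × 2.7 km = -11.34°C, so T = -4.54°C.
T_parcel − T_env = -19.66 − (-4.54) = -15.12°C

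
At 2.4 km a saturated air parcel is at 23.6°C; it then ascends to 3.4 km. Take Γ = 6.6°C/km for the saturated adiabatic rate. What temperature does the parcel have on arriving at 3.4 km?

2400 → 3400 m (saturated adiabatic, 6.6°C/km): ΔT = -6.6 × 1 = -6.6°C → T = 17°C

17°C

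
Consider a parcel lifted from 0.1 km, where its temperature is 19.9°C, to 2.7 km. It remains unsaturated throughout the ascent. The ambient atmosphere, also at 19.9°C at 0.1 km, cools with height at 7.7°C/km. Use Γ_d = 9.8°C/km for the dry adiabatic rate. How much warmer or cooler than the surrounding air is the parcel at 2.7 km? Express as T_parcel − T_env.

Parcel:
  100–2700 m, dry: Δz = 2.6 km ⇒ ΔT = -25.48°C; T = -5.58°C
Environment:
  100–2700 m, environment: Δz = 2.6 km ⇒ ΔT = -20.02°C; T = -0.12°C
T_parcel − T_env = -5.58 − (-0.12) = -5.46°C

-5.46°C (parcel cooler than environment)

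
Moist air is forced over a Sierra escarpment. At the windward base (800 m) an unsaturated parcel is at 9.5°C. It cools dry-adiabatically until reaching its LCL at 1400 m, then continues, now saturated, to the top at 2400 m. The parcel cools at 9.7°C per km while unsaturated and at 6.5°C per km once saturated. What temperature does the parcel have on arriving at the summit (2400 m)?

Dry to 1400 m: -9.7 × 0.6 km = -5.82°C, so T = 3.68°C.
Saturated to 2400 m: -6.5 × 1 km = -6.5°C, so T = -2.82°C.

-2.82°C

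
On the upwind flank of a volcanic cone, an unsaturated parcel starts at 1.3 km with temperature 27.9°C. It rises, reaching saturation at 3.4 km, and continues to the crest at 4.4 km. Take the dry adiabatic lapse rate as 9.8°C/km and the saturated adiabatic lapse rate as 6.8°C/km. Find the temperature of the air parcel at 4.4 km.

From 1300 m to 3400 m (dry): cools by 9.8 × 2.1 = 20.58°C, giving 7.32°C.
From 3400 m to 4400 m (saturated): cools by 6.8 × 1 = 6.8°C, giving 0.52°C.

0.52°C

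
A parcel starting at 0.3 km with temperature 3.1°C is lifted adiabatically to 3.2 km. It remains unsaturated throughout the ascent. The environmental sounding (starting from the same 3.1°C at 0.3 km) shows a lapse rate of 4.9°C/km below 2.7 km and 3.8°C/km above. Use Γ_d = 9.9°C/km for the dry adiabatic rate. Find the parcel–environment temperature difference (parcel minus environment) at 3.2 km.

-15.05°C (parcel cooler than environment)

Parcel:
  300 → 3200 m (dry, 9.9°C/km): ΔT = -9.9 × 2.9 = -28.71°C → T = -25.61°C
Environment:
  300 → 2700 m (environment, lower layer, 4.9°C/km): ΔT = -4.9 × 2.4 = -11.76°C → T = -8.66°C
  2700 → 3200 m (environment, upper layer, 3.8°C/km): ΔT = -3.8 × 0.5 = -1.9°C → T = -10.56°C
T_parcel − T_env = -25.61 − (-10.56) = -15.05°C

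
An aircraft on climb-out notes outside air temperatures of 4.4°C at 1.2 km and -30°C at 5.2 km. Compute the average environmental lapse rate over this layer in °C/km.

Γ = −ΔT/Δz = (4.4 − (-30)) / (5200 − 1200) m
  = 34.4°C / 4 km = 8.6°C/km

8.6°C/km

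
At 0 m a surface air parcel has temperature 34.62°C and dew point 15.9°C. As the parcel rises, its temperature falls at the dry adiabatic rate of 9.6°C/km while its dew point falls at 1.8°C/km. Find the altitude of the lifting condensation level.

2400 m

T and T_d converge at 9.6 − 1.8 = 7.8°C per km
Height above start = (34.62 − 15.9) / 7.8 = 2.4 km
LCL altitude = 0 m + 2400 m = 2400 m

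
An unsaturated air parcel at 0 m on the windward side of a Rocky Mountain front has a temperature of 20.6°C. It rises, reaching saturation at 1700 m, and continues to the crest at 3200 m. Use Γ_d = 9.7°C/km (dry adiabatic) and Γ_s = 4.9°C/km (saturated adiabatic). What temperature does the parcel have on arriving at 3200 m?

From 0 m to 1700 m (dry): cools by 9.7 × 1.7 = 16.49°C, giving 4.11°C.
From 1700 m to 3200 m (saturated): cools by 4.9 × 1.5 = 7.35°C, giving -3.24°C.

-3.24°C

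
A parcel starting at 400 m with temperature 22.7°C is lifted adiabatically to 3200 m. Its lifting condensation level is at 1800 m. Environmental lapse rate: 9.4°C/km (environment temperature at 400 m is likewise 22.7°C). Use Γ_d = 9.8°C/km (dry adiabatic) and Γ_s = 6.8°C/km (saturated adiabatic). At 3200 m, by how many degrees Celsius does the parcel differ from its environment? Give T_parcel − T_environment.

+3.08°C (parcel warmer than environment)

Parcel:
  400–1800 m, dry: Δz = 1.4 km ⇒ ΔT = -13.72°C; T = 8.98°C
  1800–3200 m, saturated: Δz = 1.4 km ⇒ ΔT = -9.52°C; T = -0.54°C
Environment:
  400–3200 m, environment: Δz = 2.8 km ⇒ ΔT = -26.32°C; T = -3.62°C
T_parcel − T_env = -0.54 − (-3.62) = +3.08°C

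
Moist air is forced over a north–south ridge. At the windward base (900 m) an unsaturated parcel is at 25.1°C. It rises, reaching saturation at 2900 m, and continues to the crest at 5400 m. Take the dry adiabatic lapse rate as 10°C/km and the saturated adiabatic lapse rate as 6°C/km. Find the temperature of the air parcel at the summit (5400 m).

-9.9°C

900–2900 m, dry: Δz = 2 km ⇒ ΔT = -20°C; T = 5.1°C
2900–5400 m, saturated: Δz = 2.5 km ⇒ ΔT = -15°C; T = -9.9°C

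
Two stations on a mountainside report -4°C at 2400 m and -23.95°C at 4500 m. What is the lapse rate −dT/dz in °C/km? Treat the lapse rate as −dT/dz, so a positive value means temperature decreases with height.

Γ = −ΔT/Δz = (-4 − (-23.95)) / (4500 − 2400) m
  = 19.95°C / 2.1 km = 9.5°C/km

9.5°C/km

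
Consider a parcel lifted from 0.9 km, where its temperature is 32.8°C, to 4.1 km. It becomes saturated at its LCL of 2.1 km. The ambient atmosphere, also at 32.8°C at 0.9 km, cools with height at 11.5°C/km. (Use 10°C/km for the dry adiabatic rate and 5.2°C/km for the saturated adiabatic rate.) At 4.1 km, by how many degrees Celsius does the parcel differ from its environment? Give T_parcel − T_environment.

Parcel:
  900–2100 m, dry: Δz = 1.2 km ⇒ ΔT = -12°C; T = 20.8°C
  2100–4100 m, saturated: Δz = 2 km ⇒ ΔT = -10.4°C; T = 10.4°C
Environment:
  900–4100 m, environment: Δz = 3.2 km ⇒ ΔT = -36.8°C; T = -4°C
T_parcel − T_env = 10.4 − (-4) = +14.4°C

+14.4°C (parcel warmer than environment)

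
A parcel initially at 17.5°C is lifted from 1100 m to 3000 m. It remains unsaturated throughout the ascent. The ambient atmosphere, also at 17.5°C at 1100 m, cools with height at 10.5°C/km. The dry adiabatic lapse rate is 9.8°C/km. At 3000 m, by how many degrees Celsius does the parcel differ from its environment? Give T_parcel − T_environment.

+1.33°C (parcel warmer than environment)

Parcel:
  From 1100 m to 3000 m (dry): cools by 9.8 × 1.9 = 18.62°C, giving -1.12°C.
Environment:
  From 1100 m to 3000 m (environment): cools by 10.5 × 1.9 = 19.95°C, giving -2.45°C.
T_parcel − T_env = -1.12 − (-2.45) = +1.33°C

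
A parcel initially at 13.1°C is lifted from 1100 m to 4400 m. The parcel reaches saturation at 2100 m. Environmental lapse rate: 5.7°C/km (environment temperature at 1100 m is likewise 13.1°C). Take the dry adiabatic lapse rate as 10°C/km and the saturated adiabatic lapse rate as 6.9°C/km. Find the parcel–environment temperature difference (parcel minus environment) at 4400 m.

-7.06°C (parcel cooler than environment)

Parcel:
  From 1100 m to 2100 m (dry): cools by 10 × 1 = 10°C, giving 3.1°C.
  From 2100 m to 4400 m (saturated): cools by 6.9 × 2.3 = 15.87°C, giving -12.77°C.
Environment:
  From 1100 m to 4400 m (environment): cools by 5.7 × 3.3 = 18.81°C, giving -5.71°C.
T_parcel − T_env = -12.77 − (-5.71) = -7.06°C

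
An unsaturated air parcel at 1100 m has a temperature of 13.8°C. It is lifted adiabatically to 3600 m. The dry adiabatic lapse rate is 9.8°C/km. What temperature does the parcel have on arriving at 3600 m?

-10.7°C

1100 → 3600 m (dry adiabatic, 9.8°C/km): ΔT = -9.8 × 2.5 = -24.5°C → T = -10.7°C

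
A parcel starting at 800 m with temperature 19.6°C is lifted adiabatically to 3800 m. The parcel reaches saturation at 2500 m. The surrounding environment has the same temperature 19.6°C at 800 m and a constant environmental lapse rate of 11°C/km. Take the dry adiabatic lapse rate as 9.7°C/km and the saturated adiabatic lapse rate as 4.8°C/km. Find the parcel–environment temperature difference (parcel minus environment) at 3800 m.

+10.27°C (parcel warmer than environment)

Parcel:
  From 800 m to 2500 m (dry): cools by 9.7 × 1.7 = 16.49°C, giving 3.11°C.
  From 2500 m to 3800 m (saturated): cools by 4.8 × 1.3 = 6.24°C, giving -3.13°C.
Environment:
  From 800 m to 3800 m (environment): cools by 11 × 3 = 33°C, giving -13.4°C.
T_parcel − T_env = -3.13 − (-13.4) = +10.27°C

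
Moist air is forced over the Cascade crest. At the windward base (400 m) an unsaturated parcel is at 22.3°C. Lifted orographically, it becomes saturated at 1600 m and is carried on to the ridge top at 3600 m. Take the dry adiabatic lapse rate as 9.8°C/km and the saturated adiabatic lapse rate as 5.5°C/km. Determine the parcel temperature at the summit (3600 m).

-0.46°C

From 400 m to 1600 m (dry): cools by 9.8 × 1.2 = 11.76°C, giving 10.54°C.
From 1600 m to 3600 m (saturated): cools by 5.5 × 2 = 11°C, giving -0.46°C.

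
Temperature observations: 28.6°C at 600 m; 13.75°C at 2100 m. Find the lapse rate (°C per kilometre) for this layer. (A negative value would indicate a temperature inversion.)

Γ = −ΔT/Δz = (28.6 − 13.75) / (2100 − 600) m
  = 14.85°C / 1.5 km = 9.9°C/km

9.9°C/km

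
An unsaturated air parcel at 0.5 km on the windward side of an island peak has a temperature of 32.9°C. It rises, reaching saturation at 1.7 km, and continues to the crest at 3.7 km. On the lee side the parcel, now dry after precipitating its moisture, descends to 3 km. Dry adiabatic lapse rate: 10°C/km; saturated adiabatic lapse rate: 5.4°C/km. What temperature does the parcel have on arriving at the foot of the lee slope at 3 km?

500 → 1700 m (dry, 10°C/km): ΔT = -10 × 1.2 = -12°C → T = 20.9°C
1700 → 3700 m (saturated, 5.4°C/km): ΔT = -5.4 × 2 = -10.8°C → T = 10.1°C
3700 → 3000 m (dry descent, 10°C/km): ΔT = +10 × 0.7 = +7°C → T = 17.1°C

17.1°C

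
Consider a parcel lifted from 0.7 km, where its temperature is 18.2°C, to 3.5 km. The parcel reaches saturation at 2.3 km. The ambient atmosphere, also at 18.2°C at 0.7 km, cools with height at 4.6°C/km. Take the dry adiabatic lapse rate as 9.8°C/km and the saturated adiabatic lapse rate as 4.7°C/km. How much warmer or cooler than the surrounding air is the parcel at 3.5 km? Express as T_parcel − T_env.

Parcel:
  From 700 m to 2300 m (dry): cools by 9.8 × 1.6 = 15.68°C, giving 2.52°C.
  From 2300 m to 3500 m (saturated): cools by 4.7 × 1.2 = 5.64°C, giving -3.12°C.
Environment:
  From 700 m to 3500 m (environment): cools by 4.6 × 2.8 = 12.88°C, giving 5.32°C.
T_parcel − T_env = -3.12 − 5.32 = -8.44°C

-8.44°C (parcel cooler than environment)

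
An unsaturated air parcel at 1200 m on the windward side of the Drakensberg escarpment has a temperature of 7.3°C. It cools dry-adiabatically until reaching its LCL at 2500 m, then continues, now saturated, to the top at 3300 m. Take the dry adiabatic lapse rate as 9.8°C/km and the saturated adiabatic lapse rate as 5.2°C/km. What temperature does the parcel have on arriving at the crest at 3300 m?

1200–2500 m, dry: Δz = 1.3 km ⇒ ΔT = -12.74°C; T = -5.44°C
2500–3300 m, saturated: Δz = 0.8 km ⇒ ΔT = -4.16°C; T = -9.6°C

-9.6°C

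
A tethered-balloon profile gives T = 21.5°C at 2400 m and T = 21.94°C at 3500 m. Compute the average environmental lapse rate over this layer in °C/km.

Γ = −ΔT/Δz = (21.5 − 21.94) / (3500 − 2400) m
  = -0.44°C / 1.1 km = -0.4°C/km

-0.4°C/km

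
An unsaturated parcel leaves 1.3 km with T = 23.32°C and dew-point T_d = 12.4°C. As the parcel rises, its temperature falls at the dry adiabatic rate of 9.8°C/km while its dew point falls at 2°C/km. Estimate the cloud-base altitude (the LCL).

T and T_d converge at 9.8 − 2 = 7.8°C per km
Height above start = (23.32 − 12.4) / 7.8 = 1.4 km
LCL altitude = 1300 m + 1400 m = 2700 m

2.7 km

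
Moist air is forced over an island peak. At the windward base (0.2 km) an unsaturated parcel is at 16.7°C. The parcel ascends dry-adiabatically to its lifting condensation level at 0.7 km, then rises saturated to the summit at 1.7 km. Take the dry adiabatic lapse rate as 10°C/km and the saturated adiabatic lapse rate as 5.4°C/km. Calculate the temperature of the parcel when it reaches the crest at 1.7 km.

200 → 700 m (dry, 10°C/km): ΔT = -10 × 0.5 = -5°C → T = 11.7°C
700 → 1700 m (saturated, 5.4°C/km): ΔT = -5.4 × 1 = -5.4°C → T = 6.3°C

6.3°C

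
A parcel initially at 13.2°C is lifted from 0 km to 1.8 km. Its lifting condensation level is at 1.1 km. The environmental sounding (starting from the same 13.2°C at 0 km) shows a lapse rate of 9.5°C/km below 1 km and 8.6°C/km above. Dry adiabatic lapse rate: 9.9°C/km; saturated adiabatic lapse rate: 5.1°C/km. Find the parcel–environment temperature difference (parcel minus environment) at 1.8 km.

Parcel:
  0–1100 m, dry: Δz = 1.1 km ⇒ ΔT = -10.89°C; T = 2.31°C
  1100–1800 m, saturated: Δz = 0.7 km ⇒ ΔT = -3.57°C; T = -1.26°C
Environment:
  0–1000 m, environment, lower layer: Δz = 1 km ⇒ ΔT = -9.5°C; T = 3.7°C
  1000–1800 m, environment, upper layer: Δz = 0.8 km ⇒ ΔT = -6.88°C; T = -3.18°C
T_parcel − T_env = -1.26 − (-3.18) = +1.92°C

+1.92°C (parcel warmer than environment)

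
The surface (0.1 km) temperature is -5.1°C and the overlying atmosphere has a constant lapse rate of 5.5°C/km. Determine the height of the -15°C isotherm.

1.9 km

Height above start = (-5.1 − (-15)) / 5.5 = 1.8 km
Altitude = 100 m + 1800 m = 1900 m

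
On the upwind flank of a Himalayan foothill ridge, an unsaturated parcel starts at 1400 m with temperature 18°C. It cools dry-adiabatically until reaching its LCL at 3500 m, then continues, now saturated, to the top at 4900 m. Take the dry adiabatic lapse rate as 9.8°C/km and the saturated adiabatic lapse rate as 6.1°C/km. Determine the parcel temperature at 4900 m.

-11.12°C

From 1400 m to 3500 m (dry): cools by 9.8 × 2.1 = 20.58°C, giving -2.58°C.
From 3500 m to 4900 m (saturated): cools by 6.1 × 1.4 = 8.54°C, giving -11.12°C.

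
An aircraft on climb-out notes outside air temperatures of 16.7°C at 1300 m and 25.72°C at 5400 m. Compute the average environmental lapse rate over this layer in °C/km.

Γ = −ΔT/Δz = (16.7 − 25.72) / (5400 − 1300) m
  = -9.02°C / 4.1 km = -2.2°C/km

-2.2°C/km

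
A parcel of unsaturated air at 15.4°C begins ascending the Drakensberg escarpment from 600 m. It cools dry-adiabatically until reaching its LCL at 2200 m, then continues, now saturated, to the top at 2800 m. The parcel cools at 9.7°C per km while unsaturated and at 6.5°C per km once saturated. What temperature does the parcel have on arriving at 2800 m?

600–2200 m, dry: Δz = 1.6 km ⇒ ΔT = -15.52°C; T = -0.12°C
2200–2800 m, saturated: Δz = 0.6 km ⇒ ΔT = -3.9°C; T = -4.02°C

-4.02°C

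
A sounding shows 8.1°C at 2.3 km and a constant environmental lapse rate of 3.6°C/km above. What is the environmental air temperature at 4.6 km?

2300 → 4600 m (environmental, 3.6°C/km): ΔT = -3.6 × 2.3 = -8.28°C → T = -0.18°C

-0.18°C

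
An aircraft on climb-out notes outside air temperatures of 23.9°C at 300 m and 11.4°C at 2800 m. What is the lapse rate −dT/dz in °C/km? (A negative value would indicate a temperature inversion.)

Γ = −ΔT/Δz = (23.9 − 11.4) / (2800 − 300) m
  = 12.5°C / 2.5 km = 5°C/km

5°C/km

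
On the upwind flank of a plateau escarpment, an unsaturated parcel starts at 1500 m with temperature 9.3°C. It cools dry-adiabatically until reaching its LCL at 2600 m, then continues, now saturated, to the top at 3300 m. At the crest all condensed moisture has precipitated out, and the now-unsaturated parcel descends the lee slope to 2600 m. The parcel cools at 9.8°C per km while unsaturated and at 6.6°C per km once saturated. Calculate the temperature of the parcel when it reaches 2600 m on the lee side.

0.76°C

1500 → 2600 m (dry, 9.8°C/km): ΔT = -9.8 × 1.1 = -10.78°C → T = -1.48°C
2600 → 3300 m (saturated, 6.6°C/km): ΔT = -6.6 × 0.7 = -4.62°C → T = -6.1°C
3300 → 2600 m (dry descent, 9.8°C/km): ΔT = +9.8 × 0.7 = +6.86°C → T = 0.76°C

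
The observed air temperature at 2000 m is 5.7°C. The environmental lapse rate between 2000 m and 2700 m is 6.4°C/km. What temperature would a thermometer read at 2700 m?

1.22°C

From 2000 m to 2700 m (environmental): cools by 6.4 × 0.7 = 4.48°C, giving 1.22°C.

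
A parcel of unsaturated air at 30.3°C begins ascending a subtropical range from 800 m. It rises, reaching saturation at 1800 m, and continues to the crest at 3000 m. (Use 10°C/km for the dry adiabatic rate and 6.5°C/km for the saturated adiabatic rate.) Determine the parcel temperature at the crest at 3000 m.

12.5°C

800 → 1800 m (dry, 10°C/km): ΔT = -10 × 1 = -10°C → T = 20.3°C
1800 → 3000 m (saturated, 6.5°C/km): ΔT = -6.5 × 1.2 = -7.8°C → T = 12.5°C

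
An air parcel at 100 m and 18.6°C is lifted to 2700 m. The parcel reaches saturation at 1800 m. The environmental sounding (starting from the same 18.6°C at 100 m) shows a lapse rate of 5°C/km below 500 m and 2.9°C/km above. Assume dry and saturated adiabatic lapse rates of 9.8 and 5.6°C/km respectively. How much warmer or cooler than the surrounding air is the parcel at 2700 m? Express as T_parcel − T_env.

Parcel:
  From 100 m to 1800 m (dry): cools by 9.8 × 1.7 = 16.66°C, giving 1.94°C.
  From 1800 m to 2700 m (saturated): cools by 5.6 × 0.9 = 5.04°C, giving -3.1°C.
Environment:
  From 100 m to 500 m (environment, lower layer): cools by 5 × 0.4 = 2°C, giving 16.6°C.
  From 500 m to 2700 m (environment, upper layer): cools by 2.9 × 2.2 = 6.38°C, giving 10.22°C.
T_parcel − T_env = -3.1 − 10.22 = -13.32°C

-13.32°C (parcel cooler than environment)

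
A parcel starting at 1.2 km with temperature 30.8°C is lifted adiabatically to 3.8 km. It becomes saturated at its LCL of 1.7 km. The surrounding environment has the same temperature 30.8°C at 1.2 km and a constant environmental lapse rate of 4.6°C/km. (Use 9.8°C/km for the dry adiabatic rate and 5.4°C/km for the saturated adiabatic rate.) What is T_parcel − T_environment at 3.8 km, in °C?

-4.28°C (parcel cooler than environment)

Parcel:
  From 1200 m to 1700 m (dry): cools by 9.8 × 0.5 = 4.9°C, giving 25.9°C.
  From 1700 m to 3800 m (saturated): cools by 5.4 × 2.1 = 11.34°C, giving 14.56°C.
Environment:
  From 1200 m to 3800 m (environment): cools by 4.6 × 2.6 = 11.96°C, giving 18.84°C.
T_parcel − T_env = 14.56 − 18.84 = -4.28°C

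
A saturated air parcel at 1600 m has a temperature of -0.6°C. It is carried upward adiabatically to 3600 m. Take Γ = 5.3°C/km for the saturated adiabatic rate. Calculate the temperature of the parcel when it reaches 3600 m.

-11.2°C

From 1600 m to 3600 m (saturated adiabatic): cools by 5.3 × 2 = 10.6°C, giving -11.2°C.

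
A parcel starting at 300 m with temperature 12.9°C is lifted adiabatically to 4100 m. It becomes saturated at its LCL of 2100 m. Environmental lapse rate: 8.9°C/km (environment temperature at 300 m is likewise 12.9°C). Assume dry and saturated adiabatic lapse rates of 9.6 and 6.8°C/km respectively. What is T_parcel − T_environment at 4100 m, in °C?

+2.94°C (parcel warmer than environment)

Parcel:
  Dry to 2100 m: -9.6 × 1.8 km = -17.28°C, so T = -4.38°C.
  Saturated to 4100 m: -6.8 × 2 km = -13.6°C, so T = -17.98°C.
Environment:
  Environment to 4100 m: -8.9 × 3.8 km = -33.82°C, so T = -20.92°C.
T_parcel − T_env = -17.98 − (-20.92) = +2.94°C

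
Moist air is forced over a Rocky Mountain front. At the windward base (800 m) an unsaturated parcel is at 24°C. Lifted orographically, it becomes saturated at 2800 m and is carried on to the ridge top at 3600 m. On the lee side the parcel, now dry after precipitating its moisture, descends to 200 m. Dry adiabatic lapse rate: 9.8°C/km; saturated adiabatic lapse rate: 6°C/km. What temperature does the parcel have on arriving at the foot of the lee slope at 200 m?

32.92°C

From 800 m to 2800 m (dry): cools by 9.8 × 2 = 19.6°C, giving 4.4°C.
From 2800 m to 3600 m (saturated): cools by 6 × 0.8 = 4.8°C, giving -0.4°C.
From 3600 m to 200 m (dry descent): warms by 9.8 × 3.4 = 33.32°C, giving 32.92°C.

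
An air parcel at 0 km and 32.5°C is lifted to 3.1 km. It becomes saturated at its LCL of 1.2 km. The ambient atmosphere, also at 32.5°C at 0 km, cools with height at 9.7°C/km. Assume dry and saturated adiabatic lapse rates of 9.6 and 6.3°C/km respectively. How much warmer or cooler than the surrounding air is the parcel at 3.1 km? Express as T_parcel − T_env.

Parcel:
  From 0 m to 1200 m (dry): cools by 9.6 × 1.2 = 11.52°C, giving 20.98°C.
  From 1200 m to 3100 m (saturated): cools by 6.3 × 1.9 = 11.97°C, giving 9.01°C.
Environment:
  From 0 m to 3100 m (environment): cools by 9.7 × 3.1 = 30.07°C, giving 2.43°C.
T_parcel − T_env = 9.01 − 2.43 = +6.58°C

+6.58°C (parcel warmer than environment)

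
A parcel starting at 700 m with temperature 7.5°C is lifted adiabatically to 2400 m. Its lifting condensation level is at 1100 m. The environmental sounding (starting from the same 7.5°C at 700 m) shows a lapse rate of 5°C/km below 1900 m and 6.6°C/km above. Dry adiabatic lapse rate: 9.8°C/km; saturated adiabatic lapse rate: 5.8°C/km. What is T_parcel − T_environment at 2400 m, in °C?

-2.16°C (parcel cooler than environment)

Parcel:
  From 700 m to 1100 m (dry): cools by 9.8 × 0.4 = 3.92°C, giving 3.58°C.
  From 1100 m to 2400 m (saturated): cools by 5.8 × 1.3 = 7.54°C, giving -3.96°C.
Environment:
  From 700 m to 1900 m (environment, lower layer): cools by 5 × 1.2 = 6°C, giving 1.5°C.
  From 1900 m to 2400 m (environment, upper layer): cools by 6.6 × 0.5 = 3.3°C, giving -1.8°C.
T_parcel − T_env = -3.96 − (-1.8) = -2.16°C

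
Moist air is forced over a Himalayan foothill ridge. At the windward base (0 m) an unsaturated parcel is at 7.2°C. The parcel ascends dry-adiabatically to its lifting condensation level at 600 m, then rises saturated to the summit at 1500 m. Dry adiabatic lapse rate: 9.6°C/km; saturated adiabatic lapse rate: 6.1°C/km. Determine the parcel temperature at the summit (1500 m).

-4.05°C

Dry to 600 m: -9.6 × 0.6 km = -5.76°C, so T = 1.44°C.
Saturated to 1500 m: -6.1 × 0.9 km = -5.49°C, so T = -4.05°C.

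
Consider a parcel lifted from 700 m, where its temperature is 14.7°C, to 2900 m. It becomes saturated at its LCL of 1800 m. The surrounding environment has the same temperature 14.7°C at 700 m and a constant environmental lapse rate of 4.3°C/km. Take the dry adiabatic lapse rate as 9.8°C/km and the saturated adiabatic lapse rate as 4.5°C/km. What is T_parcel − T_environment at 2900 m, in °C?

Parcel:
  700 → 1800 m (dry, 9.8°C/km): ΔT = -9.8 × 1.1 = -10.78°C → T = 3.92°C
  1800 → 2900 m (saturated, 4.5°C/km): ΔT = -4.5 × 1.1 = -4.95°C → T = -1.03°C
Environment:
  700 → 2900 m (environment, 4.3°C/km): ΔT = -4.3 × 2.2 = -9.46°C → T = 5.24°C
T_parcel − T_env = -1.03 − 5.24 = -6.27°C

-6.27°C (parcel cooler than environment)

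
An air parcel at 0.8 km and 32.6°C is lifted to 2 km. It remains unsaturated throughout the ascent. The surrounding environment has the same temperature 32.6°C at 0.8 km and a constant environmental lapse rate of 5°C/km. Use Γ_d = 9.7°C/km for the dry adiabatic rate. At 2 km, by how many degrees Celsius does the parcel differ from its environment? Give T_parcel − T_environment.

-5.64°C (parcel cooler than environment)

Parcel:
  800–2000 m, dry: Δz = 1.2 km ⇒ ΔT = -11.64°C; T = 20.96°C
Environment:
  800–2000 m, environment: Δz = 1.2 km ⇒ ΔT = -6°C; T = 26.6°C
T_parcel − T_env = 20.96 − 26.6 = -5.64°C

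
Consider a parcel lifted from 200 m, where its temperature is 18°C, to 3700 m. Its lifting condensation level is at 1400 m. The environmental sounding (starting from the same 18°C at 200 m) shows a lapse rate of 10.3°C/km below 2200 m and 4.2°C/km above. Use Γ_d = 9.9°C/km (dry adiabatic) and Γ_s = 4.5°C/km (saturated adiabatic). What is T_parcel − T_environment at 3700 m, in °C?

+4.67°C (parcel warmer than environment)

Parcel:
  From 200 m to 1400 m (dry): cools by 9.9 × 1.2 = 11.88°C, giving 6.12°C.
  From 1400 m to 3700 m (saturated): cools by 4.5 × 2.3 = 10.35°C, giving -4.23°C.
Environment:
  From 200 m to 2200 m (environment, lower layer): cools by 10.3 × 2 = 20.6°C, giving -2.6°C.
  From 2200 m to 3700 m (environment, upper layer): cools by 4.2 × 1.5 = 6.3°C, giving -8.9°C.
T_parcel − T_env = -4.23 − (-8.9) = +4.67°C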